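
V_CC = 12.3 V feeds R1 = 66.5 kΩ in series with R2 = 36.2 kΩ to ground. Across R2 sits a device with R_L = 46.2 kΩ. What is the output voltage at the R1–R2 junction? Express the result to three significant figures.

First combine the lower leg with the load: R2 ‖ R_L = 20.30 kΩ.
Then V_out = V_CC · R2'/(R1 + R2') = 12.3 × 20.30/86.80 = 2.876 V.

V_out ≈ 2.88 V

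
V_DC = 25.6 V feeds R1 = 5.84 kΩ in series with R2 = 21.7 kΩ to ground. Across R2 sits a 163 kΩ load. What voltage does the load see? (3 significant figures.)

First combine the lower leg with the load: R2 ‖ R_L = 19.15 kΩ.
Voltage divider with the loaded lower leg: V_out = 25.6 × 19.15/(5.84 + 19.15) = 25.6 × 0.7663 = 19.62 V.

V_out ≈ 19.6 V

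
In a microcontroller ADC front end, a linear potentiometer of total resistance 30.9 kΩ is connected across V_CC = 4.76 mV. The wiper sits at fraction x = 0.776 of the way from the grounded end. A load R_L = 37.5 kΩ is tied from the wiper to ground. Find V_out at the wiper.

V_out ≈ 3.23 mV

Split the track: R_lower = x·R_p = 23.98 kΩ, R_upper = (1−x)·R_p = 6.922 kΩ.
Lower segment in parallel with the load: 23.98 ‖ 37.5 = 14.63 kΩ.
Then V_out = V_CC · 14.63/(6.922 + 14.63) = 3.231 mV.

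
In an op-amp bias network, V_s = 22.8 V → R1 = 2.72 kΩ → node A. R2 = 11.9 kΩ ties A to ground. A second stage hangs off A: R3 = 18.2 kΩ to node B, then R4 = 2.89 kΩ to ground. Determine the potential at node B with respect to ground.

V_B ≈ 2.30 V

Node A sees R2 in parallel with the series input of stage 2, R3 + R4 = 21.09 kΩ.
Effective lower resistance at A: R2 ‖ 21.09 = 7.607 kΩ.
First divider: V_A = V_s · 7.607/(2.72 + 7.607) = 16.80 V.
Stage 2 is unloaded, so V_B = V_A · R4/(R3+R4) = 16.80 × 2.89/21.09 = 2.301 V.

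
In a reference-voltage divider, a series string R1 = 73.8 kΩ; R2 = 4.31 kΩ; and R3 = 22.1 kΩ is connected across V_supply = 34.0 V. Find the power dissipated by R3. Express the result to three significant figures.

P ≈ 2.54 mW

Series current I = V_supply/ΣR = 34.0/100.2 = 0.3393 mA.
P(R3) = I²·R3 = (0.3393)² × 22.1 = 2.544 mW.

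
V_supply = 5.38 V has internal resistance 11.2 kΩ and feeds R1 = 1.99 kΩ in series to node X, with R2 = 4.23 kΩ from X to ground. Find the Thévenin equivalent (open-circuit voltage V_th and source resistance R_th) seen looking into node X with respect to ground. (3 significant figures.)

V_th ≈ 1.31 V, R_th ≈ 3.20 kΩ

R1' = 11.2 + 1.99 = 13.19 kΩ (source resistance + R1).
V_th is the unloaded tap voltage: V_supply · R2/(R1'+R2) = 5.38 × 0.2428 = 1.306 V.
Looking into X with the source shorted: R_th = R1'·R2/(R1'+R2) = 13.19 × 4.23/17.42 = 3.203 kΩ.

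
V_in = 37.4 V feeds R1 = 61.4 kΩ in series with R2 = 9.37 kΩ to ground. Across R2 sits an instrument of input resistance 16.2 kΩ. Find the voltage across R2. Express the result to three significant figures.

V_out ≈ 3.30 V

The load sits in parallel with R2, giving an effective lower resistance R2' = R2·R_L/(R2+R_L) = 5.936 kΩ.
Then V_out = V_in · R2'/(R1 + R2') = 37.4 × 5.936/67.34 = 3.297 V.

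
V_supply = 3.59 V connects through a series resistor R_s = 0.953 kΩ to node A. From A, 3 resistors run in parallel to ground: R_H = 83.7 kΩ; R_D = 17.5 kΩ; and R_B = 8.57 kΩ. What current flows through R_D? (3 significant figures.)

I ≈ 0.174 mA

Parallel bank: R_p = 1/(1/83.7 + 1/17.5 + 1/8.57) = 5.383 kΩ.
Node voltage V_A = V_supply · R_p/(R_s + R_p) = 3.59 × 0.8496 = 3.050 V.
Branch current I = V_A/R_D = 3.050/17.5 = 0.1743 mA.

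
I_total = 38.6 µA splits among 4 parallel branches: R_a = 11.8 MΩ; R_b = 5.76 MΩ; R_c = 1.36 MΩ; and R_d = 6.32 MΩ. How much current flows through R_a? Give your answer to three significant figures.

I ≈ 2.84 µA

Total conductance ΣG = 1/11.8 + 1/5.76 + 1/1.36 + 1/6.32 = 1.152 (units of 1/MΩ).
Current divider: I(R_a) = I_total · G_k/ΣG = 38.6 × (0.08475/1.152) = 38.6 × 0.07357 = 2.840 µA.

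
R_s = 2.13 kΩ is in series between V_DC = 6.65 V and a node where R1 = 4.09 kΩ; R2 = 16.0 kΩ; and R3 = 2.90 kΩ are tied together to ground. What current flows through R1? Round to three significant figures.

Combine the parallel branches: R_p = (1/4.09 + 1/16.0 + 1/2.90)⁻¹ = 1.534 kΩ.
V_A by voltage divider: V_A = 6.65 × 1.534/(2.13 + 1.534) = 2.784 V.
I(R1) = V_A / R1 = 2.784/4.09 = 0.6808 mA.

I ≈ 0.681 mA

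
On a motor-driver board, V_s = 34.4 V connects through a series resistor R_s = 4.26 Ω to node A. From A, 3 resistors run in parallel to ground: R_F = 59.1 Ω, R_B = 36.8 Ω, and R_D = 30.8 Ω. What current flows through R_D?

I ≈ 0.842 A

Equivalent of the parallel group: R_p = 13.06 Ω.
Node voltage V_A = V_s · R_p/(R_s + R_p) = 34.4 × 0.7541 = 25.94 V.
Branch current I = V_A/R_D = 25.94/30.8 = 0.8422 A.
(Check via current divider: I_total = 1.986 A; share G_k/ΣG = 0.4241 → same result.)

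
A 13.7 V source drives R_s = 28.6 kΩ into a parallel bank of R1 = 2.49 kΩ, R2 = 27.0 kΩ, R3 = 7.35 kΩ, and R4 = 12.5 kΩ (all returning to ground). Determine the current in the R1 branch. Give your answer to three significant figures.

I ≈ 0.279 mA

Equivalent of the parallel group: R_p = 1.527 kΩ.
V_A by voltage divider: V_A = 13.7 × 1.527/(28.6 + 1.527) = 0.6946 V.
I(R1) = V_A / R1 = 0.6946/2.49 = 0.2789 mA.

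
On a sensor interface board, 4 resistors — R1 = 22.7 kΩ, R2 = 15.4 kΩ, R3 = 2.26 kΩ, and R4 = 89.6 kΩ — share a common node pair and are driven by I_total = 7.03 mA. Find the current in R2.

I ≈ 0.811 mA

ΣG = 1/22.7 + 1/15.4 + 1/2.26 + 1/89.6 = 0.5626.
Current divider: I(R2) = I_total · G_k/ΣG = 7.03 × (0.06494/0.5626) = 7.03 × 0.1154 = 0.8114 mA.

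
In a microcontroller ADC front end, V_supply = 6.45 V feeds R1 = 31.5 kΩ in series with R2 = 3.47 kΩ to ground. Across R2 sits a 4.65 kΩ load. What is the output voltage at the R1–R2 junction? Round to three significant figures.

V_out ≈ 0.383 V

R2 ‖ R_L = (3.47 × 4.65)/(3.47 + 4.65) = 1.987 kΩ.
Now apply the divider: V_out = 6.45 × 0.05934 = 0.3827 V.
(Unloaded it would be 0.640 V; the load pulls it down.)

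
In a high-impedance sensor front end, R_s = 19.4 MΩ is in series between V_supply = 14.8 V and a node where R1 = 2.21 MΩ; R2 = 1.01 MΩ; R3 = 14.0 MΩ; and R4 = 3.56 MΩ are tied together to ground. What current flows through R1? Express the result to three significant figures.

Parallel bank: R_p = 1/(1/2.21 + 1/1.01 + 1/14.0 + 1/3.56) = 0.5571 MΩ.
V_A by voltage divider: V_A = 14.8 × 0.5571/(19.4 + 0.5571) = 0.4132 V.
Branch current I = V_A/R1 = 0.4132/2.21 = 0.1870 µA.
(Check via current divider: I_total = 0.7416 µA; share G_k/ΣG = 0.2521 → same result.)

I ≈ 0.187 µA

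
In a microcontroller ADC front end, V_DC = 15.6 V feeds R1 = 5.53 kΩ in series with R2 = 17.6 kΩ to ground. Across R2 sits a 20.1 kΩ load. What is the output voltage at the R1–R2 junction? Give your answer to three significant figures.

The load sits in parallel with R2, giving an effective lower resistance R2' = R2·R_L/(R2+R_L) = 9.384 kΩ.
Now apply the divider: V_out = 15.6 × 0.6292 = 9.815 V.
(Unloaded it would be 11.9 V; the load pulls it down.)

V_out ≈ 9.82 V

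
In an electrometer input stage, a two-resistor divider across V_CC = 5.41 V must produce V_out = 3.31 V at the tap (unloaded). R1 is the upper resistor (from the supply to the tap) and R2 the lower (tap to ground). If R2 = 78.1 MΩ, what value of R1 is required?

V_out/V_CC = R2/(R1+R2) = 0.6118.
So R1 = R2 · (V_CC/V_out − 1) = 78.1 × (5.41/3.31 − 1) = 78.1 × 0.6344 = 49.55 MΩ.

R1 ≈ 49.5 MΩ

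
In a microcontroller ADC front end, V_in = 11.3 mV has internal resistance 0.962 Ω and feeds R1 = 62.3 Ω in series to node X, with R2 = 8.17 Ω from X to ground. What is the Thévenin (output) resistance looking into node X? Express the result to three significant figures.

R_th ≈ 7.24 Ω

R1' = 0.962 + 62.3 = 63.26 Ω (source resistance + R1).
Zeroing V_in shorts the top of R1' to ground, so R_th = R1' ‖ R2 = 7.236 Ω.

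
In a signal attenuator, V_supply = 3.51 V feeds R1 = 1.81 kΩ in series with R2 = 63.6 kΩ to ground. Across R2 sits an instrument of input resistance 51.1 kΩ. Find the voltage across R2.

First combine the lower leg with the load: R2 ‖ R_L = 28.33 kΩ.
Then V_out = V_supply · R2'/(R1 + R2') = 3.51 × 28.33/30.14 = 3.299 V.

V_out ≈ 3.30 V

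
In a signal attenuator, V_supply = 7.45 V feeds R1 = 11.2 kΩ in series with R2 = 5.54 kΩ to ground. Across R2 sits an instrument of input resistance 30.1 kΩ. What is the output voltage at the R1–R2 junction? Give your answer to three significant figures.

V_out ≈ 2.20 V

The load sits in parallel with R2, giving an effective lower resistance R2' = R2·R_L/(R2+R_L) = 4.679 kΩ.
Now apply the divider: V_out = 7.45 × 0.2947 = 2.195 V.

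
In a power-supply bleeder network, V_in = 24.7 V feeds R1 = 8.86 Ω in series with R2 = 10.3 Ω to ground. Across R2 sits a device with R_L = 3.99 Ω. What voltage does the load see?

R2 ‖ R_L = (10.3 × 3.99)/(10.3 + 3.99) = 2.876 Ω.
Voltage divider with the loaded lower leg: V_out = 24.7 × 2.876/(8.86 + 2.876) = 24.7 × 0.2451 = 6.053 V.

V_out ≈ 6.05 V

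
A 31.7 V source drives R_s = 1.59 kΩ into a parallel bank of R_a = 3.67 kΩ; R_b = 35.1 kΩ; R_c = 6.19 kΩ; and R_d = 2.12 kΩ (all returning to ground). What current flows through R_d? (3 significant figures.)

I ≈ 6.02 mA

Combine the parallel branches: R_p = (1/3.67 + 1/35.1 + 1/6.19 + 1/2.12)⁻¹ = 1.070 kΩ.
V_A = 31.7 × 1.070/2.660 = 12.75 V.
I(R_d) = V_A / R_d = 12.75/2.12 = 6.016 mA.
(Check via current divider: I_total = 11.92 mA; share G_k/ΣG = 0.5049 → same result.)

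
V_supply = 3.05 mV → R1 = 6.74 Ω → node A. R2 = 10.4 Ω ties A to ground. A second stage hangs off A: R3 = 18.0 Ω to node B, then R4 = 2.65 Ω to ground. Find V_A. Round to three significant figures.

The second stage (R3 + R4 = 20.65 Ω) loads node A in parallel with R2.
Effective lower resistance at A: R2 ‖ 20.65 = 6.917 Ω.
First divider: V_A = V_supply · 6.917/(6.74 + 6.917) = 1.545 mV.

V_A ≈ 1.54 mV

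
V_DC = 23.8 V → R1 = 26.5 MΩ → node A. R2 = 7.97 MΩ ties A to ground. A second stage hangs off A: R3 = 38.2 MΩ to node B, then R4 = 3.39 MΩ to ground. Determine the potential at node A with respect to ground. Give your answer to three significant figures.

V_A ≈ 4.80 V

Looking into the second stage from A: R3 + R4 = 41.59 MΩ appears in parallel with R2.
Effective lower resistance at A: R2 ‖ 41.59 = 6.688 MΩ.
So V_A = 23.8 × 0.2015 = 4.796 V.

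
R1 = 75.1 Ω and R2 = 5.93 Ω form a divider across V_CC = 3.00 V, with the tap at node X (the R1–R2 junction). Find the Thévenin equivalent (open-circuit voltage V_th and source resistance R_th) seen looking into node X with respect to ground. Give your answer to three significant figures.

V_th is the unloaded tap voltage: V_CC · R2/(R1+R2) = 3.00 × 0.07318 = 0.2195 V.
Looking into X with the source shorted: R_th = R1·R2/(R1+R2) = 75.10 × 5.93/81.03 = 5.496 Ω.

V_th ≈ 0.220 V, R_th ≈ 5.50 Ω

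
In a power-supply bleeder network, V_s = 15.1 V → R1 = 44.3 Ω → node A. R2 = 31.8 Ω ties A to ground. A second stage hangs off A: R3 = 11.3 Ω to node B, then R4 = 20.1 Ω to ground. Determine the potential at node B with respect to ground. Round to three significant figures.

Looking into the second stage from A: R3 + R4 = 31.40 Ω appears in parallel with R2.
R2 ‖ (R3+R4) = 15.80 Ω.
So V_A = 15.1 × 0.2629 = 3.970 V.
Then the unloaded second divider: V_B = V_A × R4/(R3+R4) = 3.970 × 0.6401 = 2.541 V.

V_B ≈ 2.54 V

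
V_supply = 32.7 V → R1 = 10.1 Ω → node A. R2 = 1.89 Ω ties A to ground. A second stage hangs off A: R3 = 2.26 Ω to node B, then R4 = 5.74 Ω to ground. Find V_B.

Node A sees R2 in parallel with the series input of stage 2, R3 + R4 = 8.000 Ω.
R2 ‖ (R3+R4) = 1.529 Ω.
So V_A = 32.7 × 0.1315 = 4.299 V.
Stage 2 is unloaded, so V_B = V_A · R4/(R3+R4) = 4.299 × 5.74/8.000 = 3.085 V.

V_B ≈ 3.08 V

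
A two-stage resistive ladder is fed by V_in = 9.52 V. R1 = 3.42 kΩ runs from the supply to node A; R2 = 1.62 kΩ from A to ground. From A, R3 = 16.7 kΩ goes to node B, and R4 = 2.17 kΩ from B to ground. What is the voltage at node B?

Node A sees R2 in parallel with the series input of stage 2, R3 + R4 = 18.87 kΩ.
R2 ‖ (R3+R4) = 1.492 kΩ.
First divider: V_A = V_in · 1.492/(3.42 + 1.492) = 2.892 V.
Stage 2 is unloaded, so V_B = V_A · R4/(R3+R4) = 2.892 × 2.17/18.87 = 0.3325 V.

V_B ≈ 0.333 V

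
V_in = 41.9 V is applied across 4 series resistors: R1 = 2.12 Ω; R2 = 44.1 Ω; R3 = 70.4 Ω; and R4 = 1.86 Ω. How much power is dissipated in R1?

P ≈ 0.265 W

The common current is I = 41.9/118.5 = 0.3536 A.
P(R1) = I²·R1 = (0.3536)² × 2.12 = 0.2651 W.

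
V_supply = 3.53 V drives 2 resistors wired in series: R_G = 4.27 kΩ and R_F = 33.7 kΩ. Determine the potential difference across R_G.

V ≈ 0.397 V

ΣR = 4.27 + 33.7 = 37.97 kΩ.
By the voltage-divider rule, V = 3.53 × 4.270/37.97 = 0.3970 V.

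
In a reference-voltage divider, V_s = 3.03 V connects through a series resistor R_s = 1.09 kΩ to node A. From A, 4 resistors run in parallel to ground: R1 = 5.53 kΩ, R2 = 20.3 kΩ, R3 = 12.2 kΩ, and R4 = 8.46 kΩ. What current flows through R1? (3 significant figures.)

Equivalent of the parallel group: R_p = 2.324 kΩ.
V_A by voltage divider: V_A = 3.03 × 2.324/(1.09 + 2.324) = 2.063 V.
Branch current I = V_A/R1 = 2.063/5.53 = 0.3730 mA.

I ≈ 0.373 mA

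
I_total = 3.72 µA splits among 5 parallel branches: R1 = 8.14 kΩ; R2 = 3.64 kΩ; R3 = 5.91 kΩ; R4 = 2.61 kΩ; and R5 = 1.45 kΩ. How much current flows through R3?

I ≈ 0.384 µA

Conductances: ΣG = 1/8.14 + 1/3.64 + 1/5.91 + 1/2.61 + 1/1.45 = 1.640 (1/kΩ).
By the current-divider rule, I = I_total · G_k/ΣG = 3.72 × 0.1032 = 0.3839 µA.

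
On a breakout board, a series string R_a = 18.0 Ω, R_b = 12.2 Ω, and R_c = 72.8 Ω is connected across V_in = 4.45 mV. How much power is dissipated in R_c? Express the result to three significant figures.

The common current is I = 4.45/103.0 = 0.04320 mA.
V(R_c) = I·R = 3.145 mV; P = V·I = 3.145 × 0.04320 = 0.1359 µW.

P ≈ 0.136 µW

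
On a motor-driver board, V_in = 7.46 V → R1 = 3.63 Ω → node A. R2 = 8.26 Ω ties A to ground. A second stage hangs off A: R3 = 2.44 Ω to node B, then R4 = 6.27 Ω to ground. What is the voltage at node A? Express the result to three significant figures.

Node A sees R2 in parallel with the series input of stage 2, R3 + R4 = 8.710 Ω.
R2 ‖ (R3+R4) = 4.240 Ω.
So V_A = 7.46 × 0.5387 = 4.019 V.

V_A ≈ 4.02 V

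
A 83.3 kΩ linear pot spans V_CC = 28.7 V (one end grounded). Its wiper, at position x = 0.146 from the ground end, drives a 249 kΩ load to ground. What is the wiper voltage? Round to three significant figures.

V_out ≈ 4.02 V

The pot divides into 71.14 kΩ above the wiper and 12.16 kΩ below.
Lower segment in parallel with the load: 12.16 ‖ 249 = 11.60 kΩ.
Then V_out = V_CC · 11.60/(71.14 + 11.60) = 4.022 V.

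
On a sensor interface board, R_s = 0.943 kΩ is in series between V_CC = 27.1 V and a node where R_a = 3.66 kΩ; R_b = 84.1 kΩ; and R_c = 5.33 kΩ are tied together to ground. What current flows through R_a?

I ≈ 5.12 mA

Combine the parallel branches: R_p = (1/3.66 + 1/84.1 + 1/5.33)⁻¹ = 2.115 kΩ.
V_A by voltage divider: V_A = 27.1 × 2.115/(0.943 + 2.115) = 18.74 V.
Branch current I = V_A/R_a = 18.74/3.66 = 5.121 mA.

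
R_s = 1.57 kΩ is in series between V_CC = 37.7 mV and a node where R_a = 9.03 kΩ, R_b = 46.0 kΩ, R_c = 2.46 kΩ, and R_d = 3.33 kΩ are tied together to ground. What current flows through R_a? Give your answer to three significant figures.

Parallel bank: R_p = 1/(1/9.03 + 1/46.0 + 1/2.46 + 1/3.33) = 1.191 kΩ.
V_A by voltage divider: V_A = 37.7 × 1.191/(1.57 + 1.191) = 16.27 mV.
Branch current I = V_A/R_a = 16.27/9.03 = 1.801 µA.

I ≈ 1.80 µA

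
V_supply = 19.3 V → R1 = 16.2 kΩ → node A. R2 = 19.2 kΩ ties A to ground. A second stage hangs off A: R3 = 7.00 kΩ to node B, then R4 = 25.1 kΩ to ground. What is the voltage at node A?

The second stage (R3 + R4 = 32.10 kΩ) loads node A in parallel with R2.
R2 ‖ (R3+R4) = 12.01 kΩ.
First divider: V_A = V_supply · 12.01/(16.2 + 12.01) = 8.218 V.

V_A ≈ 8.22 V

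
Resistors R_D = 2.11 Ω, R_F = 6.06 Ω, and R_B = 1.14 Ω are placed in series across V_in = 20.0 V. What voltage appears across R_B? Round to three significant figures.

Total series resistance ΣR = 2.11 + 6.06 + 1.14 = 9.310 Ω.
Voltage divider: V = V_in · (1.140 / 9.310) = 20.0 × 0.1224 = 2.449 V.

V ≈ 2.45 V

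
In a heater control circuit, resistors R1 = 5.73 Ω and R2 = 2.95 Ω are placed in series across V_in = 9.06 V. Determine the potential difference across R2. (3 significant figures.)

V ≈ 3.08 V

Series total: ΣR = 5.73 + 2.95 = 8.680 Ω.
By the voltage-divider rule, V = 9.06 × 2.950/8.680 = 3.079 V.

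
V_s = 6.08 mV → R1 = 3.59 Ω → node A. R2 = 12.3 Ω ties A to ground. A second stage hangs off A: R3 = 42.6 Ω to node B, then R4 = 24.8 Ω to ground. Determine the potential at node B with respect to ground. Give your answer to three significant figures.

The second stage (R3 + R4 = 67.40 Ω) loads node A in parallel with R2.
R2 ‖ (R3+R4) = 10.40 Ω.
So V_A = 6.08 × 0.7434 = 4.520 mV.
Then the unloaded second divider: V_B = V_A × R4/(R3+R4) = 4.520 × 0.3680 = 1.663 mV.

V_B ≈ 1.66 mV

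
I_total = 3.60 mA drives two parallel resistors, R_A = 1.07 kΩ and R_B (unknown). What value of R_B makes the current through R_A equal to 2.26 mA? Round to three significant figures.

Two-branch current divider: I_A = I_total · R_B/(R_A + R_B).
2.26/3.60 = R_B/(R_A + R_B) → R_B = R_A · (0.6278)/(1 − 0.6278) = 1.07 × 1.687 = 1.805 kΩ.

R_B ≈ 1.80 kΩ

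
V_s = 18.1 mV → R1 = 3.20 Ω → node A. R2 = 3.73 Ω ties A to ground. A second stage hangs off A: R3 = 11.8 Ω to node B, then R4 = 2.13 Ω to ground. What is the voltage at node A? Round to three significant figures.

The second stage (R3 + R4 = 13.93 Ω) loads node A in parallel with R2.
Effective lower resistance at A: R2 ‖ 13.93 = 2.942 Ω.
So V_A = 18.1 × 0.4790 = 8.670 mV.

V_A ≈ 8.67 mV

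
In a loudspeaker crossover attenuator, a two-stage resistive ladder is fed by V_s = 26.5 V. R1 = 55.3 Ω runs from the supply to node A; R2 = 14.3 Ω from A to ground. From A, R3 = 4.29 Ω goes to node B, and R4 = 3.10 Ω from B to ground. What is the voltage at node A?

V_A ≈ 2.15 V

Looking into the second stage from A: R3 + R4 = 7.390 Ω appears in parallel with R2.
Effective lower resistance at A: R2 ‖ 7.390 = 4.872 Ω.
First divider: V_A = V_s · 4.872/(55.3 + 4.872) = 2.146 V.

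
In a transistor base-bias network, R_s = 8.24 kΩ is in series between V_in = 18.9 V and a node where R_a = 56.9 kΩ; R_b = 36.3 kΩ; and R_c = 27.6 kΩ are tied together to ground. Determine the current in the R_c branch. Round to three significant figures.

I ≈ 0.410 mA

Parallel bank: R_p = 1/(1/56.9 + 1/36.3 + 1/27.6) = 12.29 kΩ.
Node voltage V_A = V_in · R_p/(R_s + R_p) = 18.9 × 0.5987 = 11.31 V.
Branch current I = V_A/R_c = 11.31/27.6 = 0.4100 mA.
(Check via current divider: I_total = 0.9205 mA; share G_k/ΣG = 0.4454 → same result.)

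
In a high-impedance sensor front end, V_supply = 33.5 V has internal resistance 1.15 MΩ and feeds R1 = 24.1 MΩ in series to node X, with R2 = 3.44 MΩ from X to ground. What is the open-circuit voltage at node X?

V_th ≈ 4.02 V

R1' = 1.15 + 24.1 = 25.25 MΩ (source resistance + R1).
With X open, the divider is unloaded: V_th = 33.5 × 3.44/28.69 = 4.017 V.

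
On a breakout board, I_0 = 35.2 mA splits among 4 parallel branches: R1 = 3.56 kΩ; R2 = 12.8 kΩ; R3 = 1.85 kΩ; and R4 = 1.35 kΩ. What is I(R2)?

I ≈ 1.68 mA

ΣG = 1/3.56 + 1/12.8 + 1/1.85 + 1/1.35 = 1.640.
By the current-divider rule, I = I_0 · G_k/ΣG = 35.2 × 0.04763 = 1.677 mA.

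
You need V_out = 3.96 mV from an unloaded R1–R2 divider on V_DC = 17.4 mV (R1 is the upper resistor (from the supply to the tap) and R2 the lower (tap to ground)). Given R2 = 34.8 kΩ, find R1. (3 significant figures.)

V_out/V_DC = R2/(R1+R2) = 0.2276.
R1 = R2·(1/k − 1) = 34.8 × 3.394 = 118.1 kΩ.

R1 ≈ 118 kΩ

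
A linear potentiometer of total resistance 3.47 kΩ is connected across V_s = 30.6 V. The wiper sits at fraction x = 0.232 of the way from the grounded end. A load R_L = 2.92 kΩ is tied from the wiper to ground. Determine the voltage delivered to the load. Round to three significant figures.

V_out ≈ 5.86 V

The pot divides into 2.665 kΩ above the wiper and 0.8050 kΩ below.
R_L loads the lower segment: effective lower R = 0.6311 kΩ.
Loaded-divider output: V_out = 30.6 × 0.1915 = 5.859 V.
(Unloaded: V_out = x·V_s = 7.10 V.)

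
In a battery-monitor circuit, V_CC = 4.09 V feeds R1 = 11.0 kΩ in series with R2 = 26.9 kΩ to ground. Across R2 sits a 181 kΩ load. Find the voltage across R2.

V_out ≈ 2.78 V

R2 ‖ R_L = (26.9 × 181)/(26.9 + 181) = 23.42 kΩ.
Then V_out = V_CC · R2'/(R1 + R2') = 4.09 × 23.42/34.42 = 2.783 V.
(Unloaded it would be 2.90 V; the load pulls it down.)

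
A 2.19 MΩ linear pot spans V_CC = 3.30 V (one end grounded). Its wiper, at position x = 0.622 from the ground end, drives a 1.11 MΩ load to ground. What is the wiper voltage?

V_out ≈ 1.40 V

The pot divides into 0.8278 MΩ above the wiper and 1.362 MΩ below.
R_L loads the lower segment: effective lower R = 0.6116 MΩ.
Then V_out = V_CC · 0.6116/(0.8278 + 0.6116) = 1.402 V.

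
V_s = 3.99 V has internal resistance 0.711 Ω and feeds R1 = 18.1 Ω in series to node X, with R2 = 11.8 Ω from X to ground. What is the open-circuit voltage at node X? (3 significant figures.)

R1' = 0.711 + 18.1 = 18.81 Ω (source resistance + R1).
Open-circuit (no load on X): V_th = V_s · R2/(R1' + R2) = 3.99 × 11.8/(18.81 + 11.8) = 1.538 V.

V_th ≈ 1.54 V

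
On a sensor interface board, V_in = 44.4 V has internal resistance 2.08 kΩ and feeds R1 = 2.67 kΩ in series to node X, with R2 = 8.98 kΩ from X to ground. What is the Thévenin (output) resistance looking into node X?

R_th ≈ 3.11 kΩ

R1' = 2.08 + 2.67 = 4.750 kΩ (source resistance + R1).
Zeroing V_in shorts the top of R1' to ground, so R_th = R1' ‖ R2 = 3.107 kΩ.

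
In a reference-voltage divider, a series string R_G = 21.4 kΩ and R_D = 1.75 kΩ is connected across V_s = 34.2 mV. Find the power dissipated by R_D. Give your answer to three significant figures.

P ≈ 3.82 nW

Series current I = V_s/ΣR = 34.2/23.15 = 1.477 µA.
V(R_D) = I·R = 2.585 mV; P = V·I = 2.585 × 1.477 = 3.819 nW.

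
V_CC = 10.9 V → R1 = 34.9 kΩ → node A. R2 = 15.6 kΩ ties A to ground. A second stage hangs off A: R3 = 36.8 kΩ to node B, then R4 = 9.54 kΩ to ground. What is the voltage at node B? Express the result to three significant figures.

V_B ≈ 0.562 V

The second stage (R3 + R4 = 46.34 kΩ) loads node A in parallel with R2.
R2 ‖ (R3+R4) = 11.67 kΩ.
First divider: V_A = V_CC · 11.67/(34.9 + 11.67) = 2.732 V.
Stage 2 is unloaded, so V_B = V_A · R4/(R3+R4) = 2.732 × 9.54/46.34 = 0.5624 V.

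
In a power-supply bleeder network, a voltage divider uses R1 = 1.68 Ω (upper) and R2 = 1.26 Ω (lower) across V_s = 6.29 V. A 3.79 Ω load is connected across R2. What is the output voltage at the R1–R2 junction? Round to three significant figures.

The load sits in parallel with R2, giving an effective lower resistance R2' = R2·R_L/(R2+R_L) = 0.9456 Ω.
Now apply the divider: V_out = 6.29 × 0.3602 = 2.265 V.
(Unloaded it would be 2.70 V; the load pulls it down.)

V_out ≈ 2.27 V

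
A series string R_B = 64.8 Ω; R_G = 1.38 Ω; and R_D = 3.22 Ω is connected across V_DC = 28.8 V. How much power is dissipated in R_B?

P ≈ 11.2 W

Series current I = V_DC/ΣR = 28.8/69.40 = 0.4150 A.
P = I²R = 0.1722 × 64.8 = 11.16 W.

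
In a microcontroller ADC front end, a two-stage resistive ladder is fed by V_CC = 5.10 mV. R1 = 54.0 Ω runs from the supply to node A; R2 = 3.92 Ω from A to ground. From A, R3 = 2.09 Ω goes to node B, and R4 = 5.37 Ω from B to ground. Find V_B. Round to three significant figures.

V_B ≈ 0.167 mV

Node A sees R2 in parallel with the series input of stage 2, R3 + R4 = 7.460 Ω.
Effective lower resistance at A: R2 ‖ 7.460 = 2.570 Ω.
First divider: V_A = V_CC · 2.570/(54.0 + 2.570) = 0.2317 mV.
Then the unloaded second divider: V_B = V_A × R4/(R3+R4) = 0.2317 × 0.7198 = 0.1668 mV.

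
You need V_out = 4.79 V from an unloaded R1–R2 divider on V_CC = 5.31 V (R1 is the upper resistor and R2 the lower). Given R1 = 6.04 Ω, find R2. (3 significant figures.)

R2 ≈ 55.6 Ω

V_out/V_CC = R2/(R1+R2) = 0.9021.
Rearranging, R2 = R1·k/(1−k) = 6.04 × 9.212 = 55.64 Ω.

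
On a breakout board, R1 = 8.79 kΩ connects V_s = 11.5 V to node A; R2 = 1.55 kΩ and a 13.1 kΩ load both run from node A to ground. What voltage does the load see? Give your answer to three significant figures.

First combine the lower leg with the load: R2 ‖ R_L = 1.386 kΩ.
Then V_out = V_s · R2'/(R1 + R2') = 11.5 × 1.386/10.18 = 1.566 V.
(Unloaded it would be 1.72 V; the load pulls it down.)

V_out ≈ 1.57 V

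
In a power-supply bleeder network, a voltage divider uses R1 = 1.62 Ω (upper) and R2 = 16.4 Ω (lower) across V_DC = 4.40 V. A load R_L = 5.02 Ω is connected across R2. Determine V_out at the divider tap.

First combine the lower leg with the load: R2 ‖ R_L = 3.844 Ω.
Then V_out = V_DC · R2'/(R1 + R2') = 4.40 × 3.844/5.464 = 3.095 V.
(Unloaded it would be 4.00 V; the load pulls it down.)

V_out ≈ 3.10 V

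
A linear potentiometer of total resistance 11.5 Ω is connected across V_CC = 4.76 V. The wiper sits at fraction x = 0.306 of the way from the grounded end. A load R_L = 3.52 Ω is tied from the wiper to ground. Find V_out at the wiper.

V_out ≈ 0.860 V

The pot divides into 7.981 Ω above the wiper and 3.519 Ω below.
(x·R_p) ‖ R_L = 1.760 Ω.
Then V_out = V_CC · 1.760/(7.981 + 1.760) = 0.8599 V.
(Unloaded: V_out = x·V_CC = 1.46 V.)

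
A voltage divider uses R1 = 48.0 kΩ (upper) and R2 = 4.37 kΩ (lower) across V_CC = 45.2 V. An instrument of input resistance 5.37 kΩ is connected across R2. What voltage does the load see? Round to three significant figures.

First combine the lower leg with the load: R2 ‖ R_L = 2.409 kΩ.
Then V_out = V_CC · R2'/(R1 + R2') = 45.2 × 2.409/50.41 = 2.160 V.

V_out ≈ 2.16 V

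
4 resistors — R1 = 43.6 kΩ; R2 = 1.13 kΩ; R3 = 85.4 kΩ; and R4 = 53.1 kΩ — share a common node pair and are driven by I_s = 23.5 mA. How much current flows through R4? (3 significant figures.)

ΣG = 1/43.6 + 1/1.13 + 1/85.4 + 1/53.1 = 0.9384.
Current divider: I(R4) = I_s · G_k/ΣG = 23.5 × (0.01883/0.9384) = 23.5 × 0.02007 = 0.4716 mA.

I ≈ 0.472 mA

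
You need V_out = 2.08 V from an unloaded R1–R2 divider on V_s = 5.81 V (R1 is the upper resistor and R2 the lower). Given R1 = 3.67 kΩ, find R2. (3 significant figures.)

R2 ≈ 2.05 kΩ

The divider ratio is R2/(R1+R2) = 2.08/5.81 = 0.3580.
So R2 = R1 · V_out/(V_s − V_out) = 3.67 × 2.08/(5.81 − 2.08) = 3.67 × 0.5576 = 2.047 kΩ.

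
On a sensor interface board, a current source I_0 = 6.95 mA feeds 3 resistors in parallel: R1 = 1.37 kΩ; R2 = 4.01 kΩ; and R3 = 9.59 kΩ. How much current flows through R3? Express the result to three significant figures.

Conductances: ΣG = 1/1.37 + 1/4.01 + 1/9.59 = 1.084 (1/kΩ).
R3 takes the fraction G_k/ΣG = 0.1043/1.084 = 0.09623, so I = 6.95 × 0.09623 = 0.6688 mA.

I ≈ 0.669 mA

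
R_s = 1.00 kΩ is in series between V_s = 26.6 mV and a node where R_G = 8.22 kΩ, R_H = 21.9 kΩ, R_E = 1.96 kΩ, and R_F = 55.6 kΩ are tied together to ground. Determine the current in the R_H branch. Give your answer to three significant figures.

Parallel bank: R_p = 1/(1/8.22 + 1/21.9 + 1/1.96 + 1/55.6) = 1.438 kΩ.
V_A = 26.6 × 1.438/2.438 = 15.69 mV.
Branch current I = V_A/R_H = 15.69/21.9 = 0.7164 µA.

I ≈ 0.716 µA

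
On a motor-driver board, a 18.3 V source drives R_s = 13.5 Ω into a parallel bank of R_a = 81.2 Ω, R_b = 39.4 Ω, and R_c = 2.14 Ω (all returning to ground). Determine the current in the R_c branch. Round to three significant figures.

I ≈ 1.09 A

Equivalent of the parallel group: R_p = 1.980 Ω.
V_A by voltage divider: V_A = 18.3 × 1.980/(13.5 + 1.980) = 2.341 V.
I(R_c) = V_A / R_c = 2.341/2.14 = 1.094 A.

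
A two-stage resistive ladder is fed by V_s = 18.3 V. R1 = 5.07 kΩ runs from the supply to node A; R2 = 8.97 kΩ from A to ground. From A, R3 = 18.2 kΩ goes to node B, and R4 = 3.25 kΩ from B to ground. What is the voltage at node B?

Looking into the second stage from A: R3 + R4 = 21.45 kΩ appears in parallel with R2.
R2 ‖ (R3+R4) = 6.325 kΩ.
V_A = 18.3 × 6.325/(5.07 + 6.325) = 10.16 V.
Then the unloaded second divider: V_B = V_A × R4/(R3+R4) = 10.16 × 0.1515 = 1.539 V.

V_B ≈ 1.54 V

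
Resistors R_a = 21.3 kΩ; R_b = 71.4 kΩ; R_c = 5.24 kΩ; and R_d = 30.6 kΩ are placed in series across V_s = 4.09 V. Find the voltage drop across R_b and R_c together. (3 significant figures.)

ΣR = 21.3 + 71.4 + 5.24 + 30.6 = 128.5 kΩ.
R_{R_b..R_c} = 71.4 + 5.24 = 76.64 kΩ.
By the voltage-divider rule, V = 4.09 × 76.64/128.5 = 2.439 V.

V ≈ 2.44 V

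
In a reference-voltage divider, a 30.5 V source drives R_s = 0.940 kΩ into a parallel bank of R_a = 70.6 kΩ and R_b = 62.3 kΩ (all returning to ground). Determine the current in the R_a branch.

Parallel bank: R_p = 1/(1/70.6 + 1/62.3) = 33.10 kΩ.
V_A = 30.5 × 33.10/34.04 = 29.66 V.
I(R_a) = V_A / R_a = 29.66/70.6 = 0.4201 mA.
(Check via current divider: I_total = 0.8961 mA; share G_k/ΣG = 0.4688 → same result.)

I ≈ 0.420 mA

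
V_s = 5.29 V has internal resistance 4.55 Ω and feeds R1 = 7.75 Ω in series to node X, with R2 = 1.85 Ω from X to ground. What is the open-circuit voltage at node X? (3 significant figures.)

R1' = 4.55 + 7.75 = 12.30 Ω (source resistance + R1).
V_th is the unloaded tap voltage: V_s · R2/(R1'+R2) = 5.29 × 0.1307 = 0.6916 V.

V_th ≈ 0.692 V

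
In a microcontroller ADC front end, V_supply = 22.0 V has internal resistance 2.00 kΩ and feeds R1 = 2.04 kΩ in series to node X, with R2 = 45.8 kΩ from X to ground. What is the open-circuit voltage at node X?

R1' = 2.00 + 2.04 = 4.040 kΩ (source resistance + R1).
With X open, the divider is unloaded: V_th = 22.0 × 45.8/49.84 = 20.22 V.

V_th ≈ 20.2 V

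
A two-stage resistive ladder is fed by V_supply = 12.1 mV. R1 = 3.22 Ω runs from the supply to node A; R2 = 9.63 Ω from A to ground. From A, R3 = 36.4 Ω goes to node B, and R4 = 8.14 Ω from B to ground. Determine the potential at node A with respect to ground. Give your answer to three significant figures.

The second stage (R3 + R4 = 44.54 Ω) loads node A in parallel with R2.
Effective lower resistance at A: R2 ‖ 44.54 = 7.918 Ω.
So V_A = 12.1 × 0.7109 = 8.602 mV.

V_A ≈ 8.60 mV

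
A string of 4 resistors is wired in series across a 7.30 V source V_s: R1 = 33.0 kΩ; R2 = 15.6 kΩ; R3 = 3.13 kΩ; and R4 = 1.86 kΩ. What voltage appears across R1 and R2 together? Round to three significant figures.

V ≈ 6.62 V

Series total: ΣR = 33.0 + 15.6 + 3.13 + 1.86 = 53.59 kΩ.
R_{R1..R2} = 33.0 + 15.6 = 48.60 kΩ.
By the voltage-divider rule, V = 7.30 × 48.60/53.59 = 6.620 V.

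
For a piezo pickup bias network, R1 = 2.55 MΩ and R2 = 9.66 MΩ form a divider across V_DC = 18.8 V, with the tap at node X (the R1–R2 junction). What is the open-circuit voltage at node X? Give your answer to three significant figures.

With X open, the divider is unloaded: V_th = 18.8 × 9.66/12.21 = 14.87 V.

V_th ≈ 14.9 V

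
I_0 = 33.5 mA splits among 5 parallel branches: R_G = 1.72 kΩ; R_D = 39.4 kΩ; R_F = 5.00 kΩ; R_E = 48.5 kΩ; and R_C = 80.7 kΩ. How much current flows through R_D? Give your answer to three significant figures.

Conductances: ΣG = 1/1.72 + 1/39.4 + 1/5.00 + 1/48.5 + 1/80.7 = 0.8398 (1/kΩ).
Current divider: I(R_D) = I_0 · G_k/ΣG = 33.5 × (0.02538/0.8398) = 33.5 × 0.03022 = 1.012 mA.

I ≈ 1.01 mA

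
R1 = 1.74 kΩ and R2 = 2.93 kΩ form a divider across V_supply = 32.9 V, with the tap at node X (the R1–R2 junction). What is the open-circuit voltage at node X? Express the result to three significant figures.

With X open, the divider is unloaded: V_th = 32.9 × 2.93/4.670 = 20.64 V.

V_th ≈ 20.6 V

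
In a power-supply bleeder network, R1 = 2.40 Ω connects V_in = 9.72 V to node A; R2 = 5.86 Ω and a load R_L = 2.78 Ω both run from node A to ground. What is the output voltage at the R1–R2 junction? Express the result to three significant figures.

First combine the lower leg with the load: R2 ‖ R_L = 1.886 Ω.
Then V_out = V_in · R2'/(R1 + R2') = 9.72 × 1.886/4.286 = 4.277 V.

V_out ≈ 4.28 V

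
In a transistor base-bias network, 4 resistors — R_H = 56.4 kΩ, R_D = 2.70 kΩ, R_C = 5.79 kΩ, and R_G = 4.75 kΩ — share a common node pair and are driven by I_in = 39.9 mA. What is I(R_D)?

ΣG = 1/56.4 + 1/2.70 + 1/5.79 + 1/4.75 = 0.7713.
Current divider: I(R_D) = I_in · G_k/ΣG = 39.9 × (0.3704/0.7713) = 39.9 × 0.4802 = 19.16 mA.

I ≈ 19.2 mA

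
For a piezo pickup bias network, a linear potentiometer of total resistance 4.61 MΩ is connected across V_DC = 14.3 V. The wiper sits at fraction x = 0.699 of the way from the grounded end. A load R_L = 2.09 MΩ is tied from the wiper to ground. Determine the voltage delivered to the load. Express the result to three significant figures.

Lower segment x·R_p = 3.222 MΩ; upper segment (1−x)·R_p = 1.388 MΩ.
R_L loads the lower segment: effective lower R = 1.268 MΩ.
V_out = 14.3 × 1.268/(1.388 + 1.268) = 6.827 V.

V_out ≈ 6.83 V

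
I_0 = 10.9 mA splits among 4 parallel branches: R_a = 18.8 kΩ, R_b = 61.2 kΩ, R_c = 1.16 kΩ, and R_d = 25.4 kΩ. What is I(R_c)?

Conductances: ΣG = 1/18.8 + 1/61.2 + 1/1.16 + 1/25.4 = 0.9710 (1/kΩ).
R_c takes the fraction G_k/ΣG = 0.8621/0.9710 = 0.8878, so I = 10.9 × 0.8878 = 9.677 mA.

I ≈ 9.68 mA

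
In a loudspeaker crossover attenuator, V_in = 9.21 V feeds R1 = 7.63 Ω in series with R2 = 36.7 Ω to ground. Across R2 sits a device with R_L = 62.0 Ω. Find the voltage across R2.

V_out ≈ 6.92 V

First combine the lower leg with the load: R2 ‖ R_L = 23.05 Ω.
Voltage divider with the loaded lower leg: V_out = 9.21 × 23.05/(7.63 + 23.05) = 9.21 × 0.7513 = 6.920 V.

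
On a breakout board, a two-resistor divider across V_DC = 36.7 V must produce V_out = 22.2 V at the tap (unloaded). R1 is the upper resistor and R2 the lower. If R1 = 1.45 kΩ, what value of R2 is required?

The divider ratio is R2/(R1+R2) = 22.2/36.7 = 0.6049.
Rearranging, R2 = R1·k/(1−k) = 1.45 × 1.531 = 2.220 kΩ.

R2 ≈ 2.22 kΩ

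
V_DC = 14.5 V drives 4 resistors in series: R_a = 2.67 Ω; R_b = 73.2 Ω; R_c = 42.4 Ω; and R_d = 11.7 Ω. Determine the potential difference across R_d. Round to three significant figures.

V ≈ 1.31 V

Series total: ΣR = 2.67 + 73.2 + 42.4 + 11.7 = 130.0 Ω.
V = V_DC · R/ΣR = 14.5 × 0.09002 = 1.305 V.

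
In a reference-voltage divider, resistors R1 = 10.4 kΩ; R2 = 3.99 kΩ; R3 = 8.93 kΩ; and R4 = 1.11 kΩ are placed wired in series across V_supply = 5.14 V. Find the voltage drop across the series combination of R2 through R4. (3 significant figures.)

V ≈ 2.95 V

Series total: ΣR = 10.4 + 3.99 + 8.93 + 1.11 = 24.43 kΩ.
R_{R2..R4} = 3.99 + 8.93 + 1.11 = 14.03 kΩ.
V = V_supply · R/ΣR = 5.14 × 0.5743 = 2.952 V.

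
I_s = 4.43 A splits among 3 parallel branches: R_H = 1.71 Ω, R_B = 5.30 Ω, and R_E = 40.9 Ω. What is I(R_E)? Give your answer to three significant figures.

ΣG = 1/1.71 + 1/5.30 + 1/40.9 = 0.7979.
Current divider: I(R_E) = I_s · G_k/ΣG = 4.43 × (0.02445/0.7979) = 4.43 × 0.03064 = 0.1357 A.

I ≈ 0.136 A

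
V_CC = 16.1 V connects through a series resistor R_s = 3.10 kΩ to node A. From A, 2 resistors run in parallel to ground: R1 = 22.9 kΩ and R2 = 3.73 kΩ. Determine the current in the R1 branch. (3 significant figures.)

I ≈ 0.358 mA

Parallel bank: R_p = 1/(1/22.9 + 1/3.73) = 3.208 kΩ.
V_A by voltage divider: V_A = 16.1 × 3.208/(3.10 + 3.208) = 8.187 V.
I(R1) = V_A / R1 = 8.187/22.9 = 0.3575 mA.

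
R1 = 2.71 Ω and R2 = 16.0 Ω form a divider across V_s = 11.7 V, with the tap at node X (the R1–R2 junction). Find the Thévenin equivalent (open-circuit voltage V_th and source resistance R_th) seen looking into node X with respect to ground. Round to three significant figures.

V_th ≈ 10.0 V, R_th ≈ 2.32 Ω

V_th is the unloaded tap voltage: V_s · R2/(R1+R2) = 11.7 × 0.8552 = 10.01 V.
Looking into X with the source shorted: R_th = R1·R2/(R1+R2) = 2.710 × 16.0/18.71 = 2.317 Ω.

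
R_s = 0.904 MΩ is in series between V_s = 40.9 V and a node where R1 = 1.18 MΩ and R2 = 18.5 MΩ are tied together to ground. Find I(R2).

I ≈ 1.22 µA

Parallel bank: R_p = 1/(1/1.18 + 1/18.5) = 1.109 MΩ.
V_A = 40.9 × 1.109/2.013 = 22.53 V.
Branch current I = V_A/R2 = 22.53/18.5 = 1.218 µA.
(Equivalently: I_total = 20.32 µA, then current-divider fraction G_k/ΣG = 0.05996.)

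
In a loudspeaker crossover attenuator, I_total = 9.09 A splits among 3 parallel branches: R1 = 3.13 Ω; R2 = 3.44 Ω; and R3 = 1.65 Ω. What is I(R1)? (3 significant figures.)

I ≈ 2.39 A

Conductances: ΣG = 1/3.13 + 1/3.44 + 1/1.65 = 1.216 (1/Ω).
R1 takes the fraction G_k/ΣG = 0.3195/1.216 = 0.2627, so I = 9.09 × 0.2627 = 2.388 A.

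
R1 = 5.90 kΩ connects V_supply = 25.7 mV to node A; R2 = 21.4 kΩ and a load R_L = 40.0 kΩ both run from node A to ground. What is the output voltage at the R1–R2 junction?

The load sits in parallel with R2, giving an effective lower resistance R2' = R2·R_L/(R2+R_L) = 13.94 kΩ.
Then V_out = V_supply · R2'/(R1 + R2') = 25.7 × 13.94/19.84 = 18.06 mV.
(Unloaded it would be 20.1 mV; the load pulls it down.)

V_out ≈ 18.1 mV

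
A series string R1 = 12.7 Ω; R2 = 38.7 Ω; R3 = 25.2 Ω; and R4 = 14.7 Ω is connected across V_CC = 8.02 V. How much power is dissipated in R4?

P ≈ 0.113 W

Series current I = V_CC/ΣR = 8.02/91.30 = 0.08784 A.
V(R4) = I·R = 1.291 V; P = V·I = 1.291 × 0.08784 = 0.1134 W.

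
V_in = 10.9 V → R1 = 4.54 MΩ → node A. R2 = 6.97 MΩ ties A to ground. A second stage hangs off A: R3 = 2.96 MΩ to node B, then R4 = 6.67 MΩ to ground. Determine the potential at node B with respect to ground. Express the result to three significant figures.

The second stage (R3 + R4 = 9.630 MΩ) loads node A in parallel with R2.
Effective lower resistance at A: R2 ‖ 9.630 = 4.043 MΩ.
First divider: V_A = V_in · 4.043/(4.54 + 4.043) = 5.135 V.
Then the unloaded second divider: V_B = V_A × R4/(R3+R4) = 5.135 × 0.6926 = 3.556 V.

V_B ≈ 3.56 V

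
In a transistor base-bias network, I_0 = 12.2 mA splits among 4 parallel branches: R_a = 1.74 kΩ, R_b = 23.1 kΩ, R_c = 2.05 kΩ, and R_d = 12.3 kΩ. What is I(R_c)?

ΣG = 1/1.74 + 1/23.1 + 1/2.05 + 1/12.3 = 1.187.
Current divider: I(R_c) = I_0 · G_k/ΣG = 12.2 × (0.4878/1.187) = 12.2 × 0.4109 = 5.013 mA.

I ≈ 5.01 mA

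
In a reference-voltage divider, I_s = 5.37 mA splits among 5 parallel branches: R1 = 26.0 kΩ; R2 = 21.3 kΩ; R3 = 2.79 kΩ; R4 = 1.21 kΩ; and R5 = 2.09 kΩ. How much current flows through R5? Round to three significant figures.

ΣG = 1/26.0 + 1/21.3 + 1/2.79 + 1/1.21 + 1/2.09 = 1.749.
Current divider: I(R5) = I_s · G_k/ΣG = 5.37 × (0.4785/1.749) = 5.37 × 0.2736 = 1.469 mA.

I ≈ 1.47 mA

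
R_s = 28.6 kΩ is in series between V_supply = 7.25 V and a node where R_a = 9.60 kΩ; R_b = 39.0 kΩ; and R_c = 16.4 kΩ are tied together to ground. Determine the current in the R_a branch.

I ≈ 0.117 mA

Parallel bank: R_p = 1/(1/9.60 + 1/39.0 + 1/16.4) = 5.242 kΩ.
Node voltage V_A = V_supply · R_p/(R_s + R_p) = 7.25 × 0.1549 = 1.123 V.
Branch current I = V_A/R_a = 1.123/9.60 = 0.1170 mA.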